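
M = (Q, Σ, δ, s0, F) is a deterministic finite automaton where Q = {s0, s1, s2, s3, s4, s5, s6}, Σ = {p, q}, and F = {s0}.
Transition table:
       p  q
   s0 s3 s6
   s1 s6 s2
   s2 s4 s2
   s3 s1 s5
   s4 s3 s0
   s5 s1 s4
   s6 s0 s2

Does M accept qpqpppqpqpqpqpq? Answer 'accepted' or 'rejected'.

s0 --q--> s6
s6 --p--> s0
s0 --q--> s6
s6 --p--> s0
s0 --p--> s3
s3 --p--> s1
s1 --q--> s2
s2 --p--> s4
s4 --q--> s0
s0 --p--> s3
s3 --q--> s5
s5 --p--> s1
s1 --q--> s2
s2 --p--> s4
s4 --q--> s0
End in state s0, which is an accepting state.

accepted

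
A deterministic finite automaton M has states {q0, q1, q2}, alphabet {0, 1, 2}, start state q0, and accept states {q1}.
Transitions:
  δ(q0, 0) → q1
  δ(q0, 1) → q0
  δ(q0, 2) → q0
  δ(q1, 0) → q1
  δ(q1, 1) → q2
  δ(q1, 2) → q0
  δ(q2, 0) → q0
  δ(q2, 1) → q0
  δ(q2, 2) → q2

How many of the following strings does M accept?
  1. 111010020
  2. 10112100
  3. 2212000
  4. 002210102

111010020: accepted
10112100: accepted
2212000: accepted
002210102: rejected

3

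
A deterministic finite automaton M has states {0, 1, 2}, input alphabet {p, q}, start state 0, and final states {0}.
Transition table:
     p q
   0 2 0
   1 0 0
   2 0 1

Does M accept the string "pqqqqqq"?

accepted

0 --p--> 2
2 --q--> 1
1 --q--> 0
0 --q--> 0
0 --q--> 0
0 --q--> 0
0 --q--> 0
End in state 0, which is an accepting state.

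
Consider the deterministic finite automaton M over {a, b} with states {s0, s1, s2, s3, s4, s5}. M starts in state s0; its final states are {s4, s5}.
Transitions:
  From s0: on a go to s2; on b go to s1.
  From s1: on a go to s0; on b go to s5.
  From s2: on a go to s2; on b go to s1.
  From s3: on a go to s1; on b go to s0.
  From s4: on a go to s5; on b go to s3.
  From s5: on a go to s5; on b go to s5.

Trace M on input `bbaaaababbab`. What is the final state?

s5

s0 --b--> s1
s1 --b--> s5
s5 --a--> s5
s5 --a--> s5
s5 --a--> s5
s5 --a--> s5
s5 --b--> s5
s5 --a--> s5
s5 --b--> s5
s5 --b--> s5
s5 --a--> s5
s5 --b--> s5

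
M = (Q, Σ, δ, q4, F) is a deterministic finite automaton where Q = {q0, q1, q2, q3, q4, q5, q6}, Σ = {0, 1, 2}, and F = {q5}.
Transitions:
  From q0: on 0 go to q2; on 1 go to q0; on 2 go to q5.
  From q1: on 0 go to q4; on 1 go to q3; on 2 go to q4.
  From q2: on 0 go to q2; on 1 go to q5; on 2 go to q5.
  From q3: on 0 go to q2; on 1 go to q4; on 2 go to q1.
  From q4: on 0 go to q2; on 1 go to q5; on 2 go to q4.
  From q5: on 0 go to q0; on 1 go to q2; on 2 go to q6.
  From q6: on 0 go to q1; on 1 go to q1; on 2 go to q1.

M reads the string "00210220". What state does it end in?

q4 --0--> q2
q2 --0--> q2
q2 --2--> q5
q5 --1--> q2
q2 --0--> q2
q2 --2--> q5
q5 --2--> q6
q6 --0--> q1

q1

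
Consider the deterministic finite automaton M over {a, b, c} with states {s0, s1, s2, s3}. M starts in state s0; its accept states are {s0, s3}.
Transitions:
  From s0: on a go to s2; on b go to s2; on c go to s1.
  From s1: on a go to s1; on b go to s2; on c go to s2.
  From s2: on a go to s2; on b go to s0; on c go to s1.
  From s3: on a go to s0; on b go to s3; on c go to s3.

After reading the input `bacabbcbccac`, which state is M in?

s0 --b--> s2
s2 --a--> s2
s2 --c--> s1
s1 --a--> s1
s1 --b--> s2
s2 --b--> s0
s0 --c--> s1
s1 --b--> s2
s2 --c--> s1
s1 --c--> s2
s2 --a--> s2
s2 --c--> s1

s1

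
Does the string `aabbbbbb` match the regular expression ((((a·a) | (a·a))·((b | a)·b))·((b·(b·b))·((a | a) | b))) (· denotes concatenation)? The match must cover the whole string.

yes

Split as aabb·bbbb: (((a·a)|(a·a))·((b|a)·b)) matches aabb and ((b·(b·b))·((a|a)|b)) matches bbbb.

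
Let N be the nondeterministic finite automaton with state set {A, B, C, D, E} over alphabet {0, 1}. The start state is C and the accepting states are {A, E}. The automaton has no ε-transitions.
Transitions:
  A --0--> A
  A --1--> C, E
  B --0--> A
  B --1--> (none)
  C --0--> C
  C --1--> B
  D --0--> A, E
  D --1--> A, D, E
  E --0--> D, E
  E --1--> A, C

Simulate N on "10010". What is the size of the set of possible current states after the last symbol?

Start: {C}
read 1: {B}
read 0: {A}
read 0: {A}
read 1: {C, E}
read 0: {C, D, E}
Final reachable set {C, D, E} has 3 states.

3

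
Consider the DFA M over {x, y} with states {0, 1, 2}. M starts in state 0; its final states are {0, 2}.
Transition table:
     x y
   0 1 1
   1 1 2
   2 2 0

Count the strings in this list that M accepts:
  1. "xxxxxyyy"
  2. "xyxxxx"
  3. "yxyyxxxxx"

"xxxxxyyy": rejected
"xyxxxx": accepted
"yxyyxxxxx": rejected

1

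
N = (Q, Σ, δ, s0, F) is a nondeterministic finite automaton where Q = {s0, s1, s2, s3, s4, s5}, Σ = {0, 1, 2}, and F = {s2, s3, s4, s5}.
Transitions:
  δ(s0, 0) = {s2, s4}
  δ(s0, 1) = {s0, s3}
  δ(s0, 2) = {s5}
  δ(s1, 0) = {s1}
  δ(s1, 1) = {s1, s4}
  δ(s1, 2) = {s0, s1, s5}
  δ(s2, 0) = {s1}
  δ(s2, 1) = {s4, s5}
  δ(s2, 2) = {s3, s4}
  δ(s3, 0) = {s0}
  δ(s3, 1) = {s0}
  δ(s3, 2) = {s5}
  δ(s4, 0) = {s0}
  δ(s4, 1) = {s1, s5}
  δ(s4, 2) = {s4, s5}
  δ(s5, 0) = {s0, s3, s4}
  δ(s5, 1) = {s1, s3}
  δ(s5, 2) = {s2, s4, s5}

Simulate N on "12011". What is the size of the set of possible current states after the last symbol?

Start: {s0}
read 1: {s0, s3}
read 2: {s5}
read 0: {s0, s3, s4}
read 1: {s0, s1, s3, s5}
read 1: {s0, s1, s3, s4}
Final reachable set {s0, s1, s3, s4} has 4 states.

4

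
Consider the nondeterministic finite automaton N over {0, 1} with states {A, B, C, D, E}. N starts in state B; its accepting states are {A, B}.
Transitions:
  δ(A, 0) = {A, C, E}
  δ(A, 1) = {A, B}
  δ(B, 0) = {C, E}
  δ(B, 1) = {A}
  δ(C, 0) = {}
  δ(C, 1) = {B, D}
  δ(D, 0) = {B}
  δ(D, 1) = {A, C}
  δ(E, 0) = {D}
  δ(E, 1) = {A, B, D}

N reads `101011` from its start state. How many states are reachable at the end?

3

Start: {B}
read 1: {A}
read 0: {A, C, E}
read 1: {A, B, D}
read 0: {A, B, C, E}
read 1: {A, B, D}
read 1: {A, B, C}
Final reachable set {A, B, C} has 3 states.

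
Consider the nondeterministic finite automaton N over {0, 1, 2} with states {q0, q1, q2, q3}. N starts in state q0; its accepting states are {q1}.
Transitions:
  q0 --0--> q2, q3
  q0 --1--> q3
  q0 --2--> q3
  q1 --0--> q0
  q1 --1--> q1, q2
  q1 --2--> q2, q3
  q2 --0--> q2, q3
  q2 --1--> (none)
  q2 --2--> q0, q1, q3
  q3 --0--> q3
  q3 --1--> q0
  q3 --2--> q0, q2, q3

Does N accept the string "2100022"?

accepted

Start: {q0}
read 2: {q3}
read 1: {q0}
read 0: {q2, q3}
read 0: {q2, q3}
read 0: {q2, q3}
read 2: {q0, q1, q2, q3}
read 2: {q0, q1, q2, q3}
Reachable ∩ accepting = {q1} — nonempty.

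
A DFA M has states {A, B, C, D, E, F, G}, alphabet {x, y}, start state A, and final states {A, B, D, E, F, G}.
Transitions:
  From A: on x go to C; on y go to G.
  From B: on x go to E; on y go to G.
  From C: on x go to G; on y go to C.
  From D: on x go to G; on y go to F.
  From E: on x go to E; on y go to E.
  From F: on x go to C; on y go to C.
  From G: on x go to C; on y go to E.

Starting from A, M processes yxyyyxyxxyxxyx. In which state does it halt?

E

A --y--> G
G --x--> C
C --y--> C
C --y--> C
C --y--> C
C --x--> G
G --y--> E
E --x--> E
E --x--> E
E --y--> E
E --x--> E
E --x--> E
E --y--> E
E --x--> E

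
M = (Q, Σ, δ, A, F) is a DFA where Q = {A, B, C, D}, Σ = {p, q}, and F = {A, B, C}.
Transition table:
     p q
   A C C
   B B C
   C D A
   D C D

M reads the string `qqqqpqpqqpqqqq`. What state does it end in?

A --q--> C
C --q--> A
A --q--> C
C --q--> A
A --p--> C
C --q--> A
A --p--> C
C --q--> A
A --q--> C
C --p--> D
D --q--> D
D --q--> D
D --q--> D
D --q--> D

D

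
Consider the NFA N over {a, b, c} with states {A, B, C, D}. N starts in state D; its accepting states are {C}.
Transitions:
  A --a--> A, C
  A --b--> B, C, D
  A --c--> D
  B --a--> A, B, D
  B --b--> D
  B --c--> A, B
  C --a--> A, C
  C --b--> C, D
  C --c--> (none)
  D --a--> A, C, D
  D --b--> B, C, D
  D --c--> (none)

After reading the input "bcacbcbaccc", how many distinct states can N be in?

3

Start: {D}
read b: {B, C, D}
read c: {A, B}
read a: {A, B, C, D}
read c: {A, B, D}
read b: {B, C, D}
read c: {A, B}
read b: {B, C, D}
read a: {A, B, C, D}
read c: {A, B, D}
read c: {A, B, D}
read c: {A, B, D}
Final reachable set {A, B, D} has 3 states.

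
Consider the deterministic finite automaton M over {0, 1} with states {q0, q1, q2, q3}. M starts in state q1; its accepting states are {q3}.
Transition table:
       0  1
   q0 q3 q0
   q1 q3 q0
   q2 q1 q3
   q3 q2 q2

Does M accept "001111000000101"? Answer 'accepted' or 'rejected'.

q1 --0--> q3
q3 --0--> q2
q2 --1--> q3
q3 --1--> q2
q2 --1--> q3
q3 --1--> q2
q2 --0--> q1
q1 --0--> q3
q3 --0--> q2
q2 --0--> q1
q1 --0--> q3
q3 --0--> q2
q2 --1--> q3
q3 --0--> q2
q2 --1--> q3
End in state q3, which is an accepting state.

accepted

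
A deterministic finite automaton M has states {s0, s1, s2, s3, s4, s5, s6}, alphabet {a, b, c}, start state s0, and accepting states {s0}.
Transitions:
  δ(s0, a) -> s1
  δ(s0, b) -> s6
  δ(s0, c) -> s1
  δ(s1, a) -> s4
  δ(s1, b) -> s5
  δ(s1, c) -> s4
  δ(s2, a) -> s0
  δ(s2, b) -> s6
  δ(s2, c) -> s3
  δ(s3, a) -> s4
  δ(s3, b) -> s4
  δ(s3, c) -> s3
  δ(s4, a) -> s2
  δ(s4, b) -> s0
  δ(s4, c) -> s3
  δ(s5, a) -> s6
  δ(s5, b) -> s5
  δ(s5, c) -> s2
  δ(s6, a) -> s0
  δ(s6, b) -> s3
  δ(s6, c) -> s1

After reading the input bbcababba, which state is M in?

s6

s0 --b--> s6
s6 --b--> s3
s3 --c--> s3
s3 --a--> s4
s4 --b--> s0
s0 --a--> s1
s1 --b--> s5
s5 --b--> s5
s5 --a--> s6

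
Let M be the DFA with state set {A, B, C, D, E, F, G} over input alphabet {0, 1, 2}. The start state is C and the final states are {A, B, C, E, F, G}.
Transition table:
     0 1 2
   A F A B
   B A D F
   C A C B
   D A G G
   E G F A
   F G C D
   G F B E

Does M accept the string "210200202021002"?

C --2--> B
B --1--> D
D --0--> A
A --2--> B
B --0--> A
A --0--> F
F --2--> D
D --0--> A
A --2--> B
B --0--> A
A --2--> B
B --1--> D
D --0--> A
A --0--> F
F --2--> D
End in state D, which is not an accepting state.

rejected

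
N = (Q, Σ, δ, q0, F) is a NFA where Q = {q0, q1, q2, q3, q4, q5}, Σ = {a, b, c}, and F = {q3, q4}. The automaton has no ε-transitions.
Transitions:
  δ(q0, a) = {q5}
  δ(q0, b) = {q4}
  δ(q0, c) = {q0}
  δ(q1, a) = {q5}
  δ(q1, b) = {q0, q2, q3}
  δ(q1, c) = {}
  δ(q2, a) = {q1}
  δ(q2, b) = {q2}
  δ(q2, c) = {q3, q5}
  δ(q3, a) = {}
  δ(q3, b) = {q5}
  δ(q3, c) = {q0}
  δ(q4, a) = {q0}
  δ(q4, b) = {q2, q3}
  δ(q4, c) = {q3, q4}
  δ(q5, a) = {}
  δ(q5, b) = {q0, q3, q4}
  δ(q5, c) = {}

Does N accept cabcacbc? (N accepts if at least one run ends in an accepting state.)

accepted

Start: {q0}
read c: {q0}
read a: {q5}
read b: {q0, q3, q4}
read c: {q0, q3, q4}
read a: {q0, q5}
read c: {q0}
read b: {q4}
read c: {q3, q4}
Reachable ∩ accepting = {q3, q4} — nonempty.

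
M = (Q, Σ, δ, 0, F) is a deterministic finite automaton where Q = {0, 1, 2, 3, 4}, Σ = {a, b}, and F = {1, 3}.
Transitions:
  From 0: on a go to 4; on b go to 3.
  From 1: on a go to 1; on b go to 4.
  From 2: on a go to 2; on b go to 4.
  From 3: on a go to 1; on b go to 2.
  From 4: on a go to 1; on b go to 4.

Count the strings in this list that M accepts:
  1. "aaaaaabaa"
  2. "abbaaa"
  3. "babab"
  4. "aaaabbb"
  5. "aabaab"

2

"aaaaaabaa": accepted
"abbaaa": accepted
"babab": rejected
"aaaabbb": rejected
"aabaab": rejected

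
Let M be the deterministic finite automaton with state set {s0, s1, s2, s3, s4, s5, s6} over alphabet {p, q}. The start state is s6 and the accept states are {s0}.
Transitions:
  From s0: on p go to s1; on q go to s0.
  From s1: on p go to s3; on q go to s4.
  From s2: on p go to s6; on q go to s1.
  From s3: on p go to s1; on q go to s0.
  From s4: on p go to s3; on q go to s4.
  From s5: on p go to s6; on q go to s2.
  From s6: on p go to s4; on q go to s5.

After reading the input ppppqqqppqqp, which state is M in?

s1

s6 --p--> s4
s4 --p--> s3
s3 --p--> s1
s1 --p--> s3
s3 --q--> s0
s0 --q--> s0
s0 --q--> s0
s0 --p--> s1
s1 --p--> s3
s3 --q--> s0
s0 --q--> s0
s0 --p--> s1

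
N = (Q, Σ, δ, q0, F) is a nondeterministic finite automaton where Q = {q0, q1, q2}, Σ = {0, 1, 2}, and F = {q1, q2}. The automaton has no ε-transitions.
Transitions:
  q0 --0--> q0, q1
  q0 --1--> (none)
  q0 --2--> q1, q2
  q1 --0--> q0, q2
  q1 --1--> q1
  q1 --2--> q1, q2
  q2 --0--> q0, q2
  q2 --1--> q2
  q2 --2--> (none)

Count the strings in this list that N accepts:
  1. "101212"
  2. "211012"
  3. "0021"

1

"101212": rejected
"211012": rejected
"0021": accepted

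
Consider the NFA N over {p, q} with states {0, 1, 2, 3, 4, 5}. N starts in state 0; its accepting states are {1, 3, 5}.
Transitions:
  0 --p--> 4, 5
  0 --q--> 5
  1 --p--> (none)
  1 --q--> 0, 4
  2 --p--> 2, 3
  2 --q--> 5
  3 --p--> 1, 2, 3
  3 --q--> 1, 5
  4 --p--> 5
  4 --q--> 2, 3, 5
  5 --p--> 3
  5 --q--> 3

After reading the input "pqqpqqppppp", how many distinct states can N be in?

3

Start: {0}
read p: {4, 5}
read q: {2, 3, 5}
read q: {1, 3, 5}
read p: {1, 2, 3}
read q: {0, 1, 4, 5}
read q: {0, 2, 3, 4, 5}
read p: {1, 2, 3, 4, 5}
read p: {1, 2, 3, 5}
read p: {1, 2, 3}
read p: {1, 2, 3}
read p: {1, 2, 3}
Final reachable set {1, 2, 3} has 3 states.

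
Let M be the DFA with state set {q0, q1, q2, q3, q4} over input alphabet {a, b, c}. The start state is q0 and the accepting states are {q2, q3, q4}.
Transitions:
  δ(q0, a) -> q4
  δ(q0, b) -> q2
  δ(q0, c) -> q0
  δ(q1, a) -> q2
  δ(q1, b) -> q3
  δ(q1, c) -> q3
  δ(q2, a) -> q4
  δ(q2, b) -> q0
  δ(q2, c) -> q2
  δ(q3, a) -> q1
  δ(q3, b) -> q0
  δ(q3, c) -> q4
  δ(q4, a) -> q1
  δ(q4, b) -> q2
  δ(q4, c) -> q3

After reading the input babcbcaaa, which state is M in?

q2

q0 --b--> q2
q2 --a--> q4
q4 --b--> q2
q2 --c--> q2
q2 --b--> q0
q0 --c--> q0
q0 --a--> q4
q4 --a--> q1
q1 --a--> q2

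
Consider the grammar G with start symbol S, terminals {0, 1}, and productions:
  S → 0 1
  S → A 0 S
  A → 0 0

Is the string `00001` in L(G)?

yes

S ⇒ A0S ⇒ 000S ⇒ 00001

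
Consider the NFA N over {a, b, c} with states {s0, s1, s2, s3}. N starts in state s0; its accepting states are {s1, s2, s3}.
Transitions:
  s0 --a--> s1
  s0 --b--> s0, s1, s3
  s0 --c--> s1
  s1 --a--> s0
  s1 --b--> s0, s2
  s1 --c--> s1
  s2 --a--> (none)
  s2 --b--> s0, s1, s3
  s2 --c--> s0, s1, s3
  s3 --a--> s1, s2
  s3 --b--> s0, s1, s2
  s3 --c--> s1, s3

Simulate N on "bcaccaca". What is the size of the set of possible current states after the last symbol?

3

Start: {s0}
read b: {s0, s1, s3}
read c: {s1, s3}
read a: {s0, s1, s2}
read c: {s0, s1, s3}
read c: {s1, s3}
read a: {s0, s1, s2}
read c: {s0, s1, s3}
read a: {s0, s1, s2}
Final reachable set {s0, s1, s2} has 3 states.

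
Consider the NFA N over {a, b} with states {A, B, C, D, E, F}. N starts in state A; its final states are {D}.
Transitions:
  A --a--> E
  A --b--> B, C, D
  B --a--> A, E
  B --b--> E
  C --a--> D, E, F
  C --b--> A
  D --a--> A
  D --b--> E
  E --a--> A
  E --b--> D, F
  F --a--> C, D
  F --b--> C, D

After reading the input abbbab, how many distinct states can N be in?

Start: {A}
read a: {E}
read b: {D, F}
read b: {C, D, E}
read b: {A, D, E, F}
read a: {A, C, D, E}
read b: {A, B, C, D, E, F}
Final reachable set {A, B, C, D, E, F} has 6 states.

6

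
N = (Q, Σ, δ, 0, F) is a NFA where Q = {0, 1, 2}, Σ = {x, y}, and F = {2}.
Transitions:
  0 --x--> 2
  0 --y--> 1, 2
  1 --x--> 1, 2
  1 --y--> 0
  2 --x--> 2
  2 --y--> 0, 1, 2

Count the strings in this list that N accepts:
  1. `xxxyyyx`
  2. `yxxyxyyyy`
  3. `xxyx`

`xxxyyyx`: accepted
`yxxyxyyyy`: accepted
`xxyx`: accepted

3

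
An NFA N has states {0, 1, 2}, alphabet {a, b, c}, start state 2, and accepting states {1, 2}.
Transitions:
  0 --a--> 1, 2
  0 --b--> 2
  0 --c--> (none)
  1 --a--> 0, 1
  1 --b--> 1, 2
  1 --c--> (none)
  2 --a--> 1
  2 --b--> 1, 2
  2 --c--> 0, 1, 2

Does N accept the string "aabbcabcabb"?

Start: {2}
read a: {1}
read a: {0, 1}
read b: {1, 2}
read b: {1, 2}
read c: {0, 1, 2}
read a: {0, 1, 2}
read b: {1, 2}
read c: {0, 1, 2}
read a: {0, 1, 2}
read b: {1, 2}
read b: {1, 2}
Reachable ∩ accepting = {1, 2} — nonempty.

accepted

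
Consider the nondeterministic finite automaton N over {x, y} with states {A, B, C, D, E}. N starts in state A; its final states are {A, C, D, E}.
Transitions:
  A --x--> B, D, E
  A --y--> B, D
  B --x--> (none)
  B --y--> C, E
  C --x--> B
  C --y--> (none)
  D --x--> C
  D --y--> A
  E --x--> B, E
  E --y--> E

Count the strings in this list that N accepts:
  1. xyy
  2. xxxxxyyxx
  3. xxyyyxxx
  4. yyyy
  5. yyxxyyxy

xyy: accepted
xxxxxyyxx: accepted
xxyyyxxx: accepted
yyyy: accepted
yyxxyyxy: accepted

5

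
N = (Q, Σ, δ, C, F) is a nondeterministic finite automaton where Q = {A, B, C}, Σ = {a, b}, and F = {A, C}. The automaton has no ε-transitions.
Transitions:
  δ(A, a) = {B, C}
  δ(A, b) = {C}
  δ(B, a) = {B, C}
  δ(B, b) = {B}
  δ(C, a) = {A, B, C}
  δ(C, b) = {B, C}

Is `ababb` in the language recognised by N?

Start: {C}
read a: {A, B, C}
read b: {B, C}
read a: {A, B, C}
read b: {B, C}
read b: {B, C}
Reachable ∩ accepting = {C} — nonempty.

accepted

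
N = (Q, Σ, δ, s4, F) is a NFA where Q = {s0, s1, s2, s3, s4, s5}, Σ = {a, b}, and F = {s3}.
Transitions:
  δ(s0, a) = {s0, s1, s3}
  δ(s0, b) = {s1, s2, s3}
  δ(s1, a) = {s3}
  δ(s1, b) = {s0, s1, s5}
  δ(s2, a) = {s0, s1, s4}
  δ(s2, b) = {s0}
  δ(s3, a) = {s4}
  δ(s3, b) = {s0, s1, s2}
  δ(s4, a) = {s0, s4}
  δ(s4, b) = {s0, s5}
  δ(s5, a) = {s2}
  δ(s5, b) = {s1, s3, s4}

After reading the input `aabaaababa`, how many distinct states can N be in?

5

Start: {s4}
read a: {s0, s4}
read a: {s0, s1, s3, s4}
read b: {s0, s1, s2, s3, s5}
read a: {s0, s1, s2, s3, s4}
read a: {s0, s1, s3, s4}
read a: {s0, s1, s3, s4}
read b: {s0, s1, s2, s3, s5}
read a: {s0, s1, s2, s3, s4}
read b: {s0, s1, s2, s3, s5}
read a: {s0, s1, s2, s3, s4}
Final reachable set {s0, s1, s2, s3, s4} has 5 states.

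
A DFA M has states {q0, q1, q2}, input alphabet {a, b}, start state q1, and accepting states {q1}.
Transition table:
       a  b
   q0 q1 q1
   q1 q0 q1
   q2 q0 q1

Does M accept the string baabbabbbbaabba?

q1 --b--> q1
q1 --a--> q0
q0 --a--> q1
q1 --b--> q1
q1 --b--> q1
q1 --a--> q0
q0 --b--> q1
q1 --b--> q1
q1 --b--> q1
q1 --b--> q1
q1 --a--> q0
q0 --a--> q1
q1 --b--> q1
q1 --b--> q1
q1 --a--> q0
End in state q0, which is not an accepting state.

rejected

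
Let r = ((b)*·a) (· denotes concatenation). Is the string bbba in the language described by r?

yes

Split as bbb·a: (b)* matches bbb and a matches a.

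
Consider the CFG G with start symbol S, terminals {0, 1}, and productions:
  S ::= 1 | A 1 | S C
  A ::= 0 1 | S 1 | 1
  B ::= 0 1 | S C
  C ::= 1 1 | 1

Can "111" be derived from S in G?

S ⇒ SC ⇒ 1C ⇒ 111

yes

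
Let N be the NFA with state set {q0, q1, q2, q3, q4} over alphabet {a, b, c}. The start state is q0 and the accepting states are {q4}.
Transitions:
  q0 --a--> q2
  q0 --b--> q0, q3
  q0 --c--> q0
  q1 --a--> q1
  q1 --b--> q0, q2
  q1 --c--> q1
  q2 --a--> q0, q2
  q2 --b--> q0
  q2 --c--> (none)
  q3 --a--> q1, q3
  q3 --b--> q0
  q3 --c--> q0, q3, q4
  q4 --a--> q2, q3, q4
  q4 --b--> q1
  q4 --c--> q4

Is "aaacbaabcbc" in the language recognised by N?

Start: {q0}
read a: {q2}
read a: {q0, q2}
read a: {q0, q2}
read c: {q0}
read b: {q0, q3}
read a: {q1, q2, q3}
read a: {q0, q1, q2, q3}
read b: {q0, q2, q3}
read c: {q0, q3, q4}
read b: {q0, q1, q3}
read c: {q0, q1, q3, q4}
Reachable ∩ accepting = {q4} — nonempty.

accepted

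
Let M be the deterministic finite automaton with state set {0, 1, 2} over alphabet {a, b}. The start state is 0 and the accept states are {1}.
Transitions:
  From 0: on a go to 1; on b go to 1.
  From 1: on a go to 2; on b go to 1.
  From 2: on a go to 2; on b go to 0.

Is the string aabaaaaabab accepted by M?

0 --a--> 1
1 --a--> 2
2 --b--> 0
0 --a--> 1
1 --a--> 2
2 --a--> 2
2 --a--> 2
2 --a--> 2
2 --b--> 0
0 --a--> 1
1 --b--> 1
End in state 1, which is an accepting state.

accepted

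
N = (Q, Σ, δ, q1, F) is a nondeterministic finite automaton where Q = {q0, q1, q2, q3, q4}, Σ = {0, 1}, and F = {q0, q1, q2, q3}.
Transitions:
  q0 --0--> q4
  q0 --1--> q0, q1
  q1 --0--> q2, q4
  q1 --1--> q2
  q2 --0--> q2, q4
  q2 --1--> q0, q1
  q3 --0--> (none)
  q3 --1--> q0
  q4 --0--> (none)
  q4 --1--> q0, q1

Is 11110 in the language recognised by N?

accepted

Start: {q1}
read 1: {q2}
read 1: {q0, q1}
read 1: {q0, q1, q2}
read 1: {q0, q1, q2}
read 0: {q2, q4}
Reachable ∩ accepting = {q2} — nonempty.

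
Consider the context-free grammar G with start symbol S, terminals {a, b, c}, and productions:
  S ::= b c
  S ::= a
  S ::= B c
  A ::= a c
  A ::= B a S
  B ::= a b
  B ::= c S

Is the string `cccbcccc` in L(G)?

yes

S ⇒ Bc ⇒ cSc ⇒ cBcc ⇒ ccScc ⇒ ccBccc ⇒ cccSccc ⇒ cccbcccc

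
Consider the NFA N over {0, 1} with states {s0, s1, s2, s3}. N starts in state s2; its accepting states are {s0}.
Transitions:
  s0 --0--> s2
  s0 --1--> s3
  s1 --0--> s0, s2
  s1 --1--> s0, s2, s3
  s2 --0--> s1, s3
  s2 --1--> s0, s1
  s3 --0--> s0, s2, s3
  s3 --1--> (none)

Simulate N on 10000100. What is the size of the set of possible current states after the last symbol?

4

Start: {s2}
read 1: {s0, s1}
read 0: {s0, s2}
read 0: {s1, s2, s3}
read 0: {s0, s1, s2, s3}
read 0: {s0, s1, s2, s3}
read 1: {s0, s1, s2, s3}
read 0: {s0, s1, s2, s3}
read 0: {s0, s1, s2, s3}
Final reachable set {s0, s1, s2, s3} has 4 states.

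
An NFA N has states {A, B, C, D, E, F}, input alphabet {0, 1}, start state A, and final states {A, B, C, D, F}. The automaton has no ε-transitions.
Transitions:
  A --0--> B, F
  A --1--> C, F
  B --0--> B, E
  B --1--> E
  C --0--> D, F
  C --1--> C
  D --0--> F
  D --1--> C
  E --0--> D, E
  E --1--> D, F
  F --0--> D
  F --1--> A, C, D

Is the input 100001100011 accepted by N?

accepted

Start: {A}
read 1: {C, F}
read 0: {D, F}
read 0: {D, F}
read 0: {D, F}
read 0: {D, F}
read 1: {A, C, D}
read 1: {C, F}
read 0: {D, F}
read 0: {D, F}
read 0: {D, F}
read 1: {A, C, D}
read 1: {C, F}
Reachable ∩ accepting = {C, F} — nonempty.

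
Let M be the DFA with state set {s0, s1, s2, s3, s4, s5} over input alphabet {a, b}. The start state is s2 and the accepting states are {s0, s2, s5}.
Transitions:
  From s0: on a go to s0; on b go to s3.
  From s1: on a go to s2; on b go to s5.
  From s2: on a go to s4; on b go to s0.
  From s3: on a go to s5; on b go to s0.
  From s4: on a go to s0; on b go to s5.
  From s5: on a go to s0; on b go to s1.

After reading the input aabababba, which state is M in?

s2 --a--> s4
s4 --a--> s0
s0 --b--> s3
s3 --a--> s5
s5 --b--> s1
s1 --a--> s2
s2 --b--> s0
s0 --b--> s3
s3 --a--> s5

s5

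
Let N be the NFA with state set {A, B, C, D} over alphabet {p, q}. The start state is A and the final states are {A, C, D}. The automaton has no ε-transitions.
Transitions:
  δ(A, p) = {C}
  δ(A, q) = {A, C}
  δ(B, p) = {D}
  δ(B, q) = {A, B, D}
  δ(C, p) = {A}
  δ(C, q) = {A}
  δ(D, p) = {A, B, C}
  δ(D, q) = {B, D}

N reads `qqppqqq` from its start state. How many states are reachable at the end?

Start: {A}
read q: {A, C}
read q: {A, C}
read p: {A, C}
read p: {A, C}
read q: {A, C}
read q: {A, C}
read q: {A, C}
Final reachable set {A, C} has 2 states.

2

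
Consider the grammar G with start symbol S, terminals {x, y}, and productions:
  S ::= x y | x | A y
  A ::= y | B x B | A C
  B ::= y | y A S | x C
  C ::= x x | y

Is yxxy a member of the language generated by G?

S ⇒ Ay ⇒ ACy ⇒ yCy ⇒ yxxy

yes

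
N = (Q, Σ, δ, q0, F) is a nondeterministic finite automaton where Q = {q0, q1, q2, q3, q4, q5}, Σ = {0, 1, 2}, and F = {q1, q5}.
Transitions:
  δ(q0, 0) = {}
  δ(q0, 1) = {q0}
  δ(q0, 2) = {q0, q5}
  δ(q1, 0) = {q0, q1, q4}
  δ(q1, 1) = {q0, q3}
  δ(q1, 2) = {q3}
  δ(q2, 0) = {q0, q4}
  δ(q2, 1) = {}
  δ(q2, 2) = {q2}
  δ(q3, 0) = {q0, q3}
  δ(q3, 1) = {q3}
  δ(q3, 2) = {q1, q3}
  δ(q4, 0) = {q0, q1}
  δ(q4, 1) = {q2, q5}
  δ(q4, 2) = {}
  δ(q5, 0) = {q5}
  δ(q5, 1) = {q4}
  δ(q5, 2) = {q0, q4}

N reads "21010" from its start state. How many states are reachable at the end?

2

Start: {q0}
read 2: {q0, q5}
read 1: {q0, q4}
read 0: {q0, q1}
read 1: {q0, q3}
read 0: {q0, q3}
Final reachable set {q0, q3} has 2 states.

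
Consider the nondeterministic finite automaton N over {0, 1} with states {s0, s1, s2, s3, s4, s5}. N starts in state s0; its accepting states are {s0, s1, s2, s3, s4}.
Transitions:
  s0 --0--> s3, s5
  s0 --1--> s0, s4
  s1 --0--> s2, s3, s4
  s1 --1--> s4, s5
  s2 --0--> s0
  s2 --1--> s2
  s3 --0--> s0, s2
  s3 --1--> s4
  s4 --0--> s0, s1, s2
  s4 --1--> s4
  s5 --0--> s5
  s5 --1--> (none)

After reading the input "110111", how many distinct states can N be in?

3

Start: {s0}
read 1: {s0, s4}
read 1: {s0, s4}
read 0: {s0, s1, s2, s3, s5}
read 1: {s0, s2, s4, s5}
read 1: {s0, s2, s4}
read 1: {s0, s2, s4}
Final reachable set {s0, s2, s4} has 3 states.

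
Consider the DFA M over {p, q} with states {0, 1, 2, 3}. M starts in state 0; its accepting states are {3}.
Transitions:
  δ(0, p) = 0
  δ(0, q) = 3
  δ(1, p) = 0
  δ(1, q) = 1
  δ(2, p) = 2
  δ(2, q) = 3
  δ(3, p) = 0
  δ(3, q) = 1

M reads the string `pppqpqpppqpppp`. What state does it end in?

0

0 --p--> 0
0 --p--> 0
0 --p--> 0
0 --q--> 3
3 --p--> 0
0 --q--> 3
3 --p--> 0
0 --p--> 0
0 --p--> 0
0 --q--> 3
3 --p--> 0
0 --p--> 0
0 --p--> 0
0 --p--> 0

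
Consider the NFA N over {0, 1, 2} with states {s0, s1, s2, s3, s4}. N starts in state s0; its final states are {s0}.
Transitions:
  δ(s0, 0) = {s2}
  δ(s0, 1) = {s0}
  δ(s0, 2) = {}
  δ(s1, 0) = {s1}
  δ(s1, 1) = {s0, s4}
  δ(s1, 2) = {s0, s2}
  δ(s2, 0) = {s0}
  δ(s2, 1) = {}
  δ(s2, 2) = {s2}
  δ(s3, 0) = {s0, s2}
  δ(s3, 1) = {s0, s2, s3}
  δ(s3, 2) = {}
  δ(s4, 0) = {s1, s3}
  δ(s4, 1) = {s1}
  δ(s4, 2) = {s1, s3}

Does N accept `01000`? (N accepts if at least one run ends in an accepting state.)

rejected

Start: {s0}
read 0: {s2}
read 1: {}
The reachable set is empty and stays empty for the remaining 3 symbols.
Reachable ∩ accepting = {} — empty.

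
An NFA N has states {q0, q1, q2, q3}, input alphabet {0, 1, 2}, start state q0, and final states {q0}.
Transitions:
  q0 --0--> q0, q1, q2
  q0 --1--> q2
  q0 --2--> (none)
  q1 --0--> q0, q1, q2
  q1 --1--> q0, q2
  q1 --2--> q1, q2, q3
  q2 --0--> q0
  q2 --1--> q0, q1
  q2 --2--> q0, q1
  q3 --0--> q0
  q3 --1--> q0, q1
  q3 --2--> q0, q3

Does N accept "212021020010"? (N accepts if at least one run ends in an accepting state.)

rejected

Start: {q0}
read 2: {}
The reachable set is empty and stays empty for the remaining 11 symbols.
Reachable ∩ accepting = {} — empty.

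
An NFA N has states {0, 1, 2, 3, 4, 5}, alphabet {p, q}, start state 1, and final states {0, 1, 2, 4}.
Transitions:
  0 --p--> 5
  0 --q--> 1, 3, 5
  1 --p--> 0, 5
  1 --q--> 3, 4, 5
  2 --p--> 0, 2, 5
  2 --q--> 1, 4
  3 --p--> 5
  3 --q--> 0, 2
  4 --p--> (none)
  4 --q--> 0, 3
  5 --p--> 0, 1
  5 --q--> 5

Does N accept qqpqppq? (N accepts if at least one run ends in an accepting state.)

accepted

Start: {1}
read q: {3, 4, 5}
read q: {0, 2, 3, 5}
read p: {0, 1, 2, 5}
read q: {1, 3, 4, 5}
read p: {0, 1, 5}
read p: {0, 1, 5}
read q: {1, 3, 4, 5}
Reachable ∩ accepting = {1, 4} — nonempty.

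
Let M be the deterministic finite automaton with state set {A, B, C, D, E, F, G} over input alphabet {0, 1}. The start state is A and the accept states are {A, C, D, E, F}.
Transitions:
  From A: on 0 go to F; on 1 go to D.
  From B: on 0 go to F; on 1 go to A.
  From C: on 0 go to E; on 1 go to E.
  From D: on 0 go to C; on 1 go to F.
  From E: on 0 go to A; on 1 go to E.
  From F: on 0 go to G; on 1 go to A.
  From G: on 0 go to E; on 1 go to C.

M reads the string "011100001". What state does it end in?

A --0--> F
F --1--> A
A --1--> D
D --1--> F
F --0--> G
G --0--> E
E --0--> A
A --0--> F
F --1--> A

A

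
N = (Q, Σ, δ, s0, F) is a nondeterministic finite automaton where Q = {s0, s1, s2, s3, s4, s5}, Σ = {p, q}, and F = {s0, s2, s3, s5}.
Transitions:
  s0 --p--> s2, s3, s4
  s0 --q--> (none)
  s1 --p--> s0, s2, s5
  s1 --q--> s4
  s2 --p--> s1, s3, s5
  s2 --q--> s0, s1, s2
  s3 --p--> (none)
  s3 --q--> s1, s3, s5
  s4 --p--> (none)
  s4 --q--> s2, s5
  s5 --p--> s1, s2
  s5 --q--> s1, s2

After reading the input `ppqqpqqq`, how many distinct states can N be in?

6

Start: {s0}
read p: {s2, s3, s4}
read p: {s1, s3, s5}
read q: {s1, s2, s3, s4, s5}
read q: {s0, s1, s2, s3, s4, s5}
read p: {s0, s1, s2, s3, s4, s5}
read q: {s0, s1, s2, s3, s4, s5}
read q: {s0, s1, s2, s3, s4, s5}
read q: {s0, s1, s2, s3, s4, s5}
Final reachable set {s0, s1, s2, s3, s4, s5} has 6 states.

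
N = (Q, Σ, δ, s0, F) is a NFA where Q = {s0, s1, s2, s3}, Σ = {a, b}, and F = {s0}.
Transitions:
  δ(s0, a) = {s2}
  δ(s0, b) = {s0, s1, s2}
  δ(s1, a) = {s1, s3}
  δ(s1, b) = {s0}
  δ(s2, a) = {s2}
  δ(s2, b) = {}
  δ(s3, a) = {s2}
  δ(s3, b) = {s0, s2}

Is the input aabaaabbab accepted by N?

rejected

Start: {s0}
read a: {s2}
read a: {s2}
read b: {}
The reachable set is empty and stays empty for the remaining 7 symbols.
Reachable ∩ accepting = {} — empty.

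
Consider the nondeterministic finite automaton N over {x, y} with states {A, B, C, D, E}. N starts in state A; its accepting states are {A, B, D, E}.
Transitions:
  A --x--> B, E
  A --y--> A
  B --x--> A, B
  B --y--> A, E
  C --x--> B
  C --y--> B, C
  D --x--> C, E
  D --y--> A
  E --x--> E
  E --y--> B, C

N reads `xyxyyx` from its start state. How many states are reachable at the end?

3

Start: {A}
read x: {B, E}
read y: {A, B, C, E}
read x: {A, B, E}
read y: {A, B, C, E}
read y: {A, B, C, E}
read x: {A, B, E}
Final reachable set {A, B, E} has 3 states.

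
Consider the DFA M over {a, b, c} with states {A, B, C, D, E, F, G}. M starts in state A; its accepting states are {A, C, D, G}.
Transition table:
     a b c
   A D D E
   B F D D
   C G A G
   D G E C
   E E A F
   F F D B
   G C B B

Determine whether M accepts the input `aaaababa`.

A --a--> D
D --a--> G
G --a--> C
C --a--> G
G --b--> B
B --a--> F
F --b--> D
D --a--> G
End in state G, which is an accepting state.

accepted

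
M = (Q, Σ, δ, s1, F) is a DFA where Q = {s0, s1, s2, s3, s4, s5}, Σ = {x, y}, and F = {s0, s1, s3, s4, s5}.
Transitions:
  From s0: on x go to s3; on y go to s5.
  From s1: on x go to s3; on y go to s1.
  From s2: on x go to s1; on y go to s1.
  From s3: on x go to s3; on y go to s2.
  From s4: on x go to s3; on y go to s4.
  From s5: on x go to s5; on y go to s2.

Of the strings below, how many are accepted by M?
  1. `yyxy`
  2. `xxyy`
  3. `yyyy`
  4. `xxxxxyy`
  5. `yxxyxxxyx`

4

`yyxy`: rejected
`xxyy`: accepted
`yyyy`: accepted
`xxxxxyy`: accepted
`yxxyxxxyx`: accepted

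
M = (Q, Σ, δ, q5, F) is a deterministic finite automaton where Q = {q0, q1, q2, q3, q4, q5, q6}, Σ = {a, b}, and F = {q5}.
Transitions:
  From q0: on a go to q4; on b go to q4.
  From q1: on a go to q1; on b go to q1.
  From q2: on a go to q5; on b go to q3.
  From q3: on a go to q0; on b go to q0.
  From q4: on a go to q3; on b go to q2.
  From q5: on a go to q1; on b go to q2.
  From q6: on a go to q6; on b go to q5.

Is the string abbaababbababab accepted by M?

rejected

q5 --a--> q1
q1 --b--> q1
q1 --b--> q1
q1 --a--> q1
q1 --a--> q1
q1 --b--> q1
q1 --a--> q1
q1 --b--> q1
q1 --b--> q1
q1 --a--> q1
q1 --b--> q1
q1 --a--> q1
q1 --b--> q1
q1 --a--> q1
q1 --b--> q1
End in state q1, which is not an accepting state.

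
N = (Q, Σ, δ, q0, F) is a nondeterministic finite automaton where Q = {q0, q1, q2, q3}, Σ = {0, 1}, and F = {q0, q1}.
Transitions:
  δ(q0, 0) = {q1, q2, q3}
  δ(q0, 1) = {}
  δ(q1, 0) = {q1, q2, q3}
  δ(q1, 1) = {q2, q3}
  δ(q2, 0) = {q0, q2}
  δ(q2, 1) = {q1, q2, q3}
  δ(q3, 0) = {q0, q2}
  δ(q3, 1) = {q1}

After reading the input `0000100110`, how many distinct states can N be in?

Start: {q0}
read 0: {q1, q2, q3}
read 0: {q0, q1, q2, q3}
read 0: {q0, q1, q2, q3}
read 0: {q0, q1, q2, q3}
read 1: {q1, q2, q3}
read 0: {q0, q1, q2, q3}
read 0: {q0, q1, q2, q3}
read 1: {q1, q2, q3}
read 1: {q1, q2, q3}
read 0: {q0, q1, q2, q3}
Final reachable set {q0, q1, q2, q3} has 4 states.

4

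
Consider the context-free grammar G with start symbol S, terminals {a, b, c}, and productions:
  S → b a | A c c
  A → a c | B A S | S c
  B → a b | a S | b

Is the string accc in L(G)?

S ⇒ Acc ⇒ accc

yes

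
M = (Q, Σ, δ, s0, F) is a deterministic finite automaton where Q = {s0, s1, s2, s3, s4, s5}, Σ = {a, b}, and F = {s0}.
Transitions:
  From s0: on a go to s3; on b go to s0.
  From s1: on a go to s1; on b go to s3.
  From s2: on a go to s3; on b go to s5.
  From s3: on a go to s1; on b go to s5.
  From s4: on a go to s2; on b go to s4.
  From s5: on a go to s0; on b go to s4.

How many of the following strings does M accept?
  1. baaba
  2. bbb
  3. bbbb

baaba: rejected
bbb: accepted
bbbb: accepted

2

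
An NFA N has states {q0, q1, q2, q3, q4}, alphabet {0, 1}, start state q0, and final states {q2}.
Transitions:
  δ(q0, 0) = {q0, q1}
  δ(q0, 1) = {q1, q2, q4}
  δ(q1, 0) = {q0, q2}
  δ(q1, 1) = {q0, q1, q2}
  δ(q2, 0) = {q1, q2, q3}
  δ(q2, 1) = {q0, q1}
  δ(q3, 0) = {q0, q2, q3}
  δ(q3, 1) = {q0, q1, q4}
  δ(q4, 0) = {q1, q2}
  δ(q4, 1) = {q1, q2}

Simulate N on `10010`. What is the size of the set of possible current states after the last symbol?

4

Start: {q0}
read 1: {q1, q2, q4}
read 0: {q0, q1, q2, q3}
read 0: {q0, q1, q2, q3}
read 1: {q0, q1, q2, q4}
read 0: {q0, q1, q2, q3}
Final reachable set {q0, q1, q2, q3} has 4 states.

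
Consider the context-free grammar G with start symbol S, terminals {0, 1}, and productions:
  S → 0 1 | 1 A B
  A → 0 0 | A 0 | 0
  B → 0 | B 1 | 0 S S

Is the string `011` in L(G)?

no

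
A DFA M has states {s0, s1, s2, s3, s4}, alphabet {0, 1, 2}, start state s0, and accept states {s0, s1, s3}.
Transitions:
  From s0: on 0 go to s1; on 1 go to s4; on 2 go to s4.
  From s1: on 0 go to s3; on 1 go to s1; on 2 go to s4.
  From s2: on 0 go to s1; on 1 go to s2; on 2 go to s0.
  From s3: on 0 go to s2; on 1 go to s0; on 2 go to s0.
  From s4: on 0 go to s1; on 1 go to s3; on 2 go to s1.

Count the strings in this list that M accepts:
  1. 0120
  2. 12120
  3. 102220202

0120: accepted
12120: accepted
102220202: rejected

2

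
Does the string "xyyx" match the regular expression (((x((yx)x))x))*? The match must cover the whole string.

xyyx cannot be split into zero or more pieces each matching ((x((yx)x))x).

no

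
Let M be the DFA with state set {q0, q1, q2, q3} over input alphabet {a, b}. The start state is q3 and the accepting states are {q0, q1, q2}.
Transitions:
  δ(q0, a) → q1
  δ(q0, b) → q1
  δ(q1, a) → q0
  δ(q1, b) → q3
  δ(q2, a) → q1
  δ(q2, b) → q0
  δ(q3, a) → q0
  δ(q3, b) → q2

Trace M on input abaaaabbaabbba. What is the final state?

q1

q3 --a--> q0
q0 --b--> q1
q1 --a--> q0
q0 --a--> q1
q1 --a--> q0
q0 --a--> q1
q1 --b--> q3
q3 --b--> q2
q2 --a--> q1
q1 --a--> q0
q0 --b--> q1
q1 --b--> q3
q3 --b--> q2
q2 --a--> q1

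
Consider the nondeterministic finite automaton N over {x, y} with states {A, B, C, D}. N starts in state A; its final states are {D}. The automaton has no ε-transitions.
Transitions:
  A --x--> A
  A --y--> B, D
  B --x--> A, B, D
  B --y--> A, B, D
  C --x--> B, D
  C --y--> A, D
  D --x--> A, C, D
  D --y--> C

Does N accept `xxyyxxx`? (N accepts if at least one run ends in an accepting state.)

Start: {A}
read x: {A}
read x: {A}
read y: {B, D}
read y: {A, B, C, D}
read x: {A, B, C, D}
read x: {A, B, C, D}
read x: {A, B, C, D}
Reachable ∩ accepting = {D} — nonempty.

accepted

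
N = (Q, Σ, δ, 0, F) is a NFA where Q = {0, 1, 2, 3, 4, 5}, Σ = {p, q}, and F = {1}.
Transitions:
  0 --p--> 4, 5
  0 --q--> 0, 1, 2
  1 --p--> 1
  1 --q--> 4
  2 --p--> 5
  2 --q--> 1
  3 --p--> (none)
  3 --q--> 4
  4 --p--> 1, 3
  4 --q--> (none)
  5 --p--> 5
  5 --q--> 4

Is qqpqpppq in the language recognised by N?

rejected

Start: {0}
read q: {0, 1, 2}
read q: {0, 1, 2, 4}
read p: {1, 3, 4, 5}
read q: {4}
read p: {1, 3}
read p: {1}
read p: {1}
read q: {4}
Reachable ∩ accepting = {} — empty.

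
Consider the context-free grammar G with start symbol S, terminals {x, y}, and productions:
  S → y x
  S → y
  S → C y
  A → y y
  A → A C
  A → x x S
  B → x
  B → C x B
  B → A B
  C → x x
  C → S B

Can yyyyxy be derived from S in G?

no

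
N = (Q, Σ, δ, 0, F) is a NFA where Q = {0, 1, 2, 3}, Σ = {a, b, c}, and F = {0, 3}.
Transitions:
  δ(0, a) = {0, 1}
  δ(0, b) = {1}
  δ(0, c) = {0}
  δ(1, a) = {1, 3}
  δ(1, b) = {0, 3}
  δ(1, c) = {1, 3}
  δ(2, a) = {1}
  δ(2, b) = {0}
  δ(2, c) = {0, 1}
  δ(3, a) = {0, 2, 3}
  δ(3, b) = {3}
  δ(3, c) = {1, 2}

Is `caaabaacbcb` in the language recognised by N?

accepted

Start: {0}
read c: {0}
read a: {0, 1}
read a: {0, 1, 3}
read a: {0, 1, 2, 3}
read b: {0, 1, 3}
read a: {0, 1, 2, 3}
read a: {0, 1, 2, 3}
read c: {0, 1, 2, 3}
read b: {0, 1, 3}
read c: {0, 1, 2, 3}
read b: {0, 1, 3}
Reachable ∩ accepting = {0, 3} — nonempty.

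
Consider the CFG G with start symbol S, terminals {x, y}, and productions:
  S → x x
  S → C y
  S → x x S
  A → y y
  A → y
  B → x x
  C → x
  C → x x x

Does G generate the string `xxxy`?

yes

S ⇒ Cy ⇒ xxxy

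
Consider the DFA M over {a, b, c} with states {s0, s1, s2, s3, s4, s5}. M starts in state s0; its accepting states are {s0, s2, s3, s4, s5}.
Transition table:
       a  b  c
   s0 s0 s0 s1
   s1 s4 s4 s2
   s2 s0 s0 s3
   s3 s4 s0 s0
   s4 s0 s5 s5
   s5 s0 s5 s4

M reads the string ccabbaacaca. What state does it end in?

s0 --c--> s1
s1 --c--> s2
s2 --a--> s0
s0 --b--> s0
s0 --b--> s0
s0 --a--> s0
s0 --a--> s0
s0 --c--> s1
s1 --a--> s4
s4 --c--> s5
s5 --a--> s0

s0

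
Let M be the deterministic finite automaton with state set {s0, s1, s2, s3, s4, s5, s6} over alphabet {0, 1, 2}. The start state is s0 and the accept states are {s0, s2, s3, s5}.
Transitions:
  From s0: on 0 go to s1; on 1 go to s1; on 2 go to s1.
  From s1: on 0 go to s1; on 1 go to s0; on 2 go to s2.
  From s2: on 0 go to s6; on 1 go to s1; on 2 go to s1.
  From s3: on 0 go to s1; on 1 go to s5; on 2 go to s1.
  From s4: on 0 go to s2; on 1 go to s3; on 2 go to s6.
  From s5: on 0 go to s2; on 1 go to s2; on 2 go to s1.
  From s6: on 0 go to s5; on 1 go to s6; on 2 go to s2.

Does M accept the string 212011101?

s0 --2--> s1
s1 --1--> s0
s0 --2--> s1
s1 --0--> s1
s1 --1--> s0
s0 --1--> s1
s1 --1--> s0
s0 --0--> s1
s1 --1--> s0
End in state s0, which is an accepting state.

accepted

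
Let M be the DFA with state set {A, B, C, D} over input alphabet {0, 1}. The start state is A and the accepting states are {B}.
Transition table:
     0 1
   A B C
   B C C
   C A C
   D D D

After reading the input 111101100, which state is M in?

A --1--> C
C --1--> C
C --1--> C
C --1--> C
C --0--> A
A --1--> C
C --1--> C
C --0--> A
A --0--> B

B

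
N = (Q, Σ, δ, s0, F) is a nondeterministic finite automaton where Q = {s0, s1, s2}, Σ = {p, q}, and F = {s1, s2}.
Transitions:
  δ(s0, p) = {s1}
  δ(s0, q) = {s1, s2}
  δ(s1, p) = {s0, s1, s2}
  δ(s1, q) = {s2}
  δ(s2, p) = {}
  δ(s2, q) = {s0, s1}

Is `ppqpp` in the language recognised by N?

Start: {s0}
read p: {s1}
read p: {s0, s1, s2}
read q: {s0, s1, s2}
read p: {s0, s1, s2}
read p: {s0, s1, s2}
Reachable ∩ accepting = {s1, s2} — nonempty.

accepted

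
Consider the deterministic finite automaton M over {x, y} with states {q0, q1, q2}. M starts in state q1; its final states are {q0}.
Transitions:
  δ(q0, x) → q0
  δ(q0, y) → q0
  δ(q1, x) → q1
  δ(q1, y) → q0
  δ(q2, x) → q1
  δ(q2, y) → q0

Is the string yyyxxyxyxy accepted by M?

accepted

q1 --y--> q0
q0 --y--> q0
q0 --y--> q0
q0 --x--> q0
q0 --x--> q0
q0 --y--> q0
q0 --x--> q0
q0 --y--> q0
q0 --x--> q0
q0 --y--> q0
End in state q0, which is an accepting state.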